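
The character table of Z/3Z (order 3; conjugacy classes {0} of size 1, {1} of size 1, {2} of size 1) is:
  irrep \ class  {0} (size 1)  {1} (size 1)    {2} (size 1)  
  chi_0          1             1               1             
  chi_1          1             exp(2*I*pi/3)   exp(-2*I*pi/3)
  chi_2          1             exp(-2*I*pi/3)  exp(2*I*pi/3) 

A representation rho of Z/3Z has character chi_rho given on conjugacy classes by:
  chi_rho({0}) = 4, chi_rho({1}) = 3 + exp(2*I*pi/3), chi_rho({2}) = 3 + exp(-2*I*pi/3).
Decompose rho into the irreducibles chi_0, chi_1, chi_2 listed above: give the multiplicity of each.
Multiplicities: chi_0: 3, chi_1: 1, chi_2: 0.

Working: Use <chi_rho, chi> = (1/|G|) sum_C |C| * chi_rho(C) * conj(chi(C)) with |G| = 3 for each irreducible chi in the table:
  <chi_rho, chi_0> = (1/3)[1*(4)*conj(1) + 1*(3 + exp(2*I*pi/3))*conj(1) + 1*(3 + exp(-2*I*pi/3))*conj(1)]
      = (1/3)[(4) + (3 + exp(2*I*pi/3)) + (3 + exp(-2*I*pi/3))] = 9/3 = 3
  <chi_rho, chi_1> = (1/3)[1*(4)*conj(1) + 1*(3 + exp(2*I*pi/3))*conj(exp(2*I*pi/3)) + 1*(3 + exp(-2*I*pi/3))*conj(exp(-2*I*pi/3))]
      = (1/3)[(4) + (1 + 3*exp(-2*I*pi/3)) + (1 + 3*exp(2*I*pi/3))] = 3/3 = 1
  <chi_rho, chi_2> = (1/3)[1*(4)*conj(1) + 1*(3 + exp(2*I*pi/3))*conj(exp(-2*I*pi/3)) + 1*(3 + exp(-2*I*pi/3))*conj(exp(2*I*pi/3))]
      = (1/3)[(4) + (exp(-2*I*pi/3) + 3*exp(2*I*pi/3)) + (3*exp(-2*I*pi/3) + exp(2*I*pi/3))] = 0/3 = 0
(Exp terms are combined using exp(i*s)*conj(exp(i*t)) = exp(i*(s-t)), and sums of them are collapsed using the identity that for every m > 1 the m distinct m-th roots of unity sum to 0, e.g. 1 + exp(2*I*pi/3) + exp(-2*I*pi/3) = 0.)
Dimension check: dim(rho) = sum (mult * dim) = 3*1 + 1*1 + 0*1 = 4 = chi_rho(e) = 4.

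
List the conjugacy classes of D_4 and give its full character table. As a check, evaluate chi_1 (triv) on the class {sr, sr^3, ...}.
Conjugacy classes: {e} of size 1, {r^2} of size 1, {r^1, r^3} of size 2, {s, sr^2, ...} of size 2, {sr, sr^3, ...} of size 2.
Character table:
  irrep \ class              {e} (size 1)  {r^2} (size 1)  {r^1, r^3} (size 2)  {s, sr^2, ...} (size 2)  {sr, sr^3, ...} (size 2)
  chi_1 (triv)               1             1               1                    1                        1                       
  chi_2 (sign: r->1, s->-1)  1             1               1                    -1                       -1                      
  chi_3 (r->-1, s->1)        1             1               -1                   1                        -1                      
  chi_4 (r->-1, s->-1)       1             1               -1                   -1                       1                       
  chi_5 (2d, j=1)            2             -2              0                    0                        0                       

Spot check: chi_1 (triv) on {sr, sr^3, ...} = 1.

Solution. D_4 has order 2*4 = 8 with 5 conjugacy classes, hence 5 irreducibles. Sum of squared dims 1 + 1 + 1 + 1 + 4 = 8 = |G|. Linear characters come from the abelianisation; the 2-dimensional irreps have character r^k -> 2*cos(2*pi*j*k/4), reflections -> 0.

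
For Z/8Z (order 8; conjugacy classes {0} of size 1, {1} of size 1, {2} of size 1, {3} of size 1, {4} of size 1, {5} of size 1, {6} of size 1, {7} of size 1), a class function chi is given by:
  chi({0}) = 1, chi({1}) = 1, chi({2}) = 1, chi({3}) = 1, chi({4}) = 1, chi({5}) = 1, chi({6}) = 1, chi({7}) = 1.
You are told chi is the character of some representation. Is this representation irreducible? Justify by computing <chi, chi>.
Irreducible: <chi, chi> = 1.

<chi, chi> = (1/|G|) sum_C |C| * |chi(C)|^2 = (1/8)[1*|1|^2 + 1*|1|^2 + 1*|1|^2 + 1*|1|^2 + 1*|1|^2 + 1*|1|^2 + 1*|1|^2 + 1*|1|^2]
  = (1/8)[(1) + (1) + (1) + (1) + (1) + (1) + (1) + (1)] = 8/8 = 1.
(Exp terms are combined using exp(i*s)*conj(exp(i*t)) = exp(i*(s-t)), and sums of them are collapsed using the identity that for every m > 1 the m distinct m-th roots of unity sum to 0, e.g. 1 + exp(2*I*pi/3) + exp(-2*I*pi/3) = 0.)
A character is irreducible iff <chi, chi> = 1, so this representation is irreducible.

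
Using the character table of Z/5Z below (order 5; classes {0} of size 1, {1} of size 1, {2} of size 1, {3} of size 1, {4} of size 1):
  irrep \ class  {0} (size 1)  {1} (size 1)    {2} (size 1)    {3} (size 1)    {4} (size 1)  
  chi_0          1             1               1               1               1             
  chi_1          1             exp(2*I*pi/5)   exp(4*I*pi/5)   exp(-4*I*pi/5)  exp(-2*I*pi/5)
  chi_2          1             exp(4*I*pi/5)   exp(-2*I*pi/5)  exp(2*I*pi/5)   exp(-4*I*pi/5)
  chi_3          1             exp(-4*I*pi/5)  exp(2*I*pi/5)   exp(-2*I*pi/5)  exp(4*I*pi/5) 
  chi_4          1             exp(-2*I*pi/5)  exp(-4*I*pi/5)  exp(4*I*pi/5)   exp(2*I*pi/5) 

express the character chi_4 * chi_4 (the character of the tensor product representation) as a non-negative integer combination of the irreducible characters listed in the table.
chi_4 tensor chi_4 = chi_3 (all other irreducibles have multiplicity 0).

Proof sketch: The character of a tensor product is the pointwise product (chi_4 * chi_4)(C) = chi_4(C) * chi_4(C):
  {0}: (1)*(1), {1}: (exp(-2*I*pi/5))*(exp(-2*I*pi/5)), {2}: (exp(-4*I*pi/5))*(exp(-4*I*pi/5)), {3}: (exp(4*I*pi/5))*(exp(4*I*pi/5)), {4}: (exp(2*I*pi/5))*(exp(2*I*pi/5))
so (chi_4 * chi_4) takes values
  {0} -> 1, {1} -> exp(-4*I*pi/5), {2} -> exp(2*I*pi/5), {3} -> exp(-2*I*pi/5), {4} -> exp(4*I*pi/5).
Now take the inner product of this character with each irreducible chi from the table, <chi_4*chi_4, chi> = (1/5) sum_C |C| (chi_4*chi_4)(C) conj(chi(C)):
  <chi_4*chi_4, chi_0> = (1/5)[1*(1)*conj(1) + 1*(exp(-4*I*pi/5))*conj(1) + 1*(exp(2*I*pi/5))*conj(1) + 1*(exp(-2*I*pi/5))*conj(1) + 1*(exp(4*I*pi/5))*conj(1)]
      = (1/5)[(1) + (exp(-4*I*pi/5)) + (exp(2*I*pi/5)) + (exp(-2*I*pi/5)) + (exp(4*I*pi/5))] = 0/5 = 0
  <chi_4*chi_4, chi_1> = (1/5)[1*(1)*conj(1) + 1*(exp(-4*I*pi/5))*conj(exp(2*I*pi/5)) + 1*(exp(2*I*pi/5))*conj(exp(4*I*pi/5)) + 1*(exp(-2*I*pi/5))*conj(exp(-4*I*pi/5)) + 1*(exp(4*I*pi/5))*conj(exp(-2*I*pi/5))]
      = (1/5)[(1) + (exp(4*I*pi/5)) + (exp(-2*I*pi/5)) + (exp(2*I*pi/5)) + (exp(-4*I*pi/5))] = 0/5 = 0
  <chi_4*chi_4, chi_2> = (1/5)[1*(1)*conj(1) + 1*(exp(-4*I*pi/5))*conj(exp(4*I*pi/5)) + 1*(exp(2*I*pi/5))*conj(exp(-2*I*pi/5)) + 1*(exp(-2*I*pi/5))*conj(exp(2*I*pi/5)) + 1*(exp(4*I*pi/5))*conj(exp(-4*I*pi/5))]
      = (1/5)[(1) + (exp(2*I*pi/5)) + (exp(4*I*pi/5)) + (exp(-4*I*pi/5)) + (exp(-2*I*pi/5))] = 0/5 = 0
  <chi_4*chi_4, chi_3> = (1/5)[1*(1)*conj(1) + 1*(exp(-4*I*pi/5))*conj(exp(-4*I*pi/5)) + 1*(exp(2*I*pi/5))*conj(exp(2*I*pi/5)) + 1*(exp(-2*I*pi/5))*conj(exp(-2*I*pi/5)) + 1*(exp(4*I*pi/5))*conj(exp(4*I*pi/5))]
      = (1/5)[(1) + (1) + (1) + (1) + (1)] = 5/5 = 1
  <chi_4*chi_4, chi_4> = (1/5)[1*(1)*conj(1) + 1*(exp(-4*I*pi/5))*conj(exp(-2*I*pi/5)) + 1*(exp(2*I*pi/5))*conj(exp(-4*I*pi/5)) + 1*(exp(-2*I*pi/5))*conj(exp(4*I*pi/5)) + 1*(exp(4*I*pi/5))*conj(exp(2*I*pi/5))]
      = (1/5)[(1) + (exp(-2*I*pi/5)) + (exp(-4*I*pi/5)) + (exp(4*I*pi/5)) + (exp(2*I*pi/5))] = 0/5 = 0
(Exp terms are combined using exp(i*s)*conj(exp(i*t)) = exp(i*(s-t)), and sums of them are collapsed using the identity that for every m > 1 the m distinct m-th roots of unity sum to 0, e.g. 1 + exp(2*I*pi/3) + exp(-2*I*pi/3) = 0.)
Hence the multiplicities are chi_3: 1. Dimension check: dim(chi_4)*dim(chi_4) = 1*1 = 1 and sum (mult * dim) = 1*1 = 1.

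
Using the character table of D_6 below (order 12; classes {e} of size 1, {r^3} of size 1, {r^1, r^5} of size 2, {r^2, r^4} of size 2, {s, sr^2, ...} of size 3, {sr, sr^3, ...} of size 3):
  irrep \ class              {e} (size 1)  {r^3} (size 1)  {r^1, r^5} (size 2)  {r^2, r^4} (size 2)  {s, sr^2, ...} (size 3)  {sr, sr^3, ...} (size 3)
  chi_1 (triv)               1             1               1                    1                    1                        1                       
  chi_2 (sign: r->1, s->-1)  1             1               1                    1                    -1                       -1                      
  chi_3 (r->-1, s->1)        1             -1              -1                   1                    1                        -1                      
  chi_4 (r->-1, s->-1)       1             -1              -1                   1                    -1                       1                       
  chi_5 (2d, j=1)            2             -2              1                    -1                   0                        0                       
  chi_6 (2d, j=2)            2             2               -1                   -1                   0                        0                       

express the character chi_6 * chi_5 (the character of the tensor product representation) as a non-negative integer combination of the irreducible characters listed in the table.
chi_6 tensor chi_5 = chi_3 + chi_4 + chi_5 (all other irreducibles have multiplicity 0).

Working: The character of a tensor product is the pointwise product (chi_6 * chi_5)(C) = chi_6(C) * chi_5(C):
  {e}: (2)*(2), {r^3}: (2)*(-2), {r^1, r^5}: (-1)*(1), {r^2, r^4}: (-1)*(-1), {s, sr^2, ...}: (0)*(0), {sr, sr^3, ...}: (0)*(0)
so (chi_6 * chi_5) takes values
  {e} -> 4, {r^3} -> -4, {r^1, r^5} -> -1, {r^2, r^4} -> 1, {s, sr^2, ...} -> 0, {sr, sr^3, ...} -> 0.
Now take the inner product of this character with each irreducible chi from the table, <chi_6*chi_5, chi> = (1/12) sum_C |C| (chi_6*chi_5)(C) conj(chi(C)):
  <chi_6*chi_5, chi_1> = (1/12)[1*(4)*conj(1) + 1*(-4)*conj(1) + 2*(-1)*conj(1) + 2*(1)*conj(1) + 3*(0)*conj(1) + 3*(0)*conj(1)]
      = (1/12)[(4) + (-4) + (-2) + (2) + (0) + (0)] = 0/12 = 0
  <chi_6*chi_5, chi_2> = (1/12)[1*(4)*conj(1) + 1*(-4)*conj(1) + 2*(-1)*conj(1) + 2*(1)*conj(1) + 3*(0)*conj(-1) + 3*(0)*conj(-1)]
      = (1/12)[(4) + (-4) + (-2) + (2) + (0) + (0)] = 0/12 = 0
  <chi_6*chi_5, chi_3> = (1/12)[1*(4)*conj(1) + 1*(-4)*conj(-1) + 2*(-1)*conj(-1) + 2*(1)*conj(1) + 3*(0)*conj(1) + 3*(0)*conj(-1)]
      = (1/12)[(4) + (4) + (2) + (2) + (0) + (0)] = 12/12 = 1
  <chi_6*chi_5, chi_4> = (1/12)[1*(4)*conj(1) + 1*(-4)*conj(-1) + 2*(-1)*conj(-1) + 2*(1)*conj(1) + 3*(0)*conj(-1) + 3*(0)*conj(1)]
      = (1/12)[(4) + (4) + (2) + (2) + (0) + (0)] = 12/12 = 1
  <chi_6*chi_5, chi_5> = (1/12)[1*(4)*conj(2) + 1*(-4)*conj(-2) + 2*(-1)*conj(1) + 2*(1)*conj(-1) + 3*(0)*conj(0) + 3*(0)*conj(0)]
      = (1/12)[(8) + (8) + (-2) + (-2) + (0) + (0)] = 12/12 = 1
  <chi_6*chi_5, chi_6> = (1/12)[1*(4)*conj(2) + 1*(-4)*conj(2) + 2*(-1)*conj(-1) + 2*(1)*conj(-1) + 3*(0)*conj(0) + 3*(0)*conj(0)]
      = (1/12)[(8) + (-8) + (2) + (-2) + (0) + (0)] = 0/12 = 0
Hence the multiplicities are chi_3: 1, chi_4: 1, chi_5: 1. Dimension check: dim(chi_6)*dim(chi_5) = 2*2 = 4 and sum (mult * dim) = 1*1 + 1*1 + 1*2 = 4.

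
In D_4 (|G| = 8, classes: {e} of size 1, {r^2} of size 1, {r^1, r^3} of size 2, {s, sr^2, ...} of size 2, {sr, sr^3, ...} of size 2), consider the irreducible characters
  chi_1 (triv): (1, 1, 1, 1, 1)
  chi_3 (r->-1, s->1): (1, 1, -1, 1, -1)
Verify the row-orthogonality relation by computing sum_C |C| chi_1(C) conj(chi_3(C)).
Sum = 0; so <chi_1, chi_3> = 0 (distinct irreducibles are orthogonal).

Why: Compute term by term over conjugacy classes (|C| * chi_1(C) * conj(chi_3(C))):
  1*(1)*conj(1) + 1*(1)*conj(1) + 2*(1)*conj(-1) + 2*(1)*conj(1) + 2*(1)*conj(-1)
  = (1) + (1) + (-2) + (2) + (-2)
  = 0.
Dividing by |G| = 8 gives 0/8 = 0, matching the row-orthogonality relation <chi_1, chi_3> = [chi_1 = chi_3].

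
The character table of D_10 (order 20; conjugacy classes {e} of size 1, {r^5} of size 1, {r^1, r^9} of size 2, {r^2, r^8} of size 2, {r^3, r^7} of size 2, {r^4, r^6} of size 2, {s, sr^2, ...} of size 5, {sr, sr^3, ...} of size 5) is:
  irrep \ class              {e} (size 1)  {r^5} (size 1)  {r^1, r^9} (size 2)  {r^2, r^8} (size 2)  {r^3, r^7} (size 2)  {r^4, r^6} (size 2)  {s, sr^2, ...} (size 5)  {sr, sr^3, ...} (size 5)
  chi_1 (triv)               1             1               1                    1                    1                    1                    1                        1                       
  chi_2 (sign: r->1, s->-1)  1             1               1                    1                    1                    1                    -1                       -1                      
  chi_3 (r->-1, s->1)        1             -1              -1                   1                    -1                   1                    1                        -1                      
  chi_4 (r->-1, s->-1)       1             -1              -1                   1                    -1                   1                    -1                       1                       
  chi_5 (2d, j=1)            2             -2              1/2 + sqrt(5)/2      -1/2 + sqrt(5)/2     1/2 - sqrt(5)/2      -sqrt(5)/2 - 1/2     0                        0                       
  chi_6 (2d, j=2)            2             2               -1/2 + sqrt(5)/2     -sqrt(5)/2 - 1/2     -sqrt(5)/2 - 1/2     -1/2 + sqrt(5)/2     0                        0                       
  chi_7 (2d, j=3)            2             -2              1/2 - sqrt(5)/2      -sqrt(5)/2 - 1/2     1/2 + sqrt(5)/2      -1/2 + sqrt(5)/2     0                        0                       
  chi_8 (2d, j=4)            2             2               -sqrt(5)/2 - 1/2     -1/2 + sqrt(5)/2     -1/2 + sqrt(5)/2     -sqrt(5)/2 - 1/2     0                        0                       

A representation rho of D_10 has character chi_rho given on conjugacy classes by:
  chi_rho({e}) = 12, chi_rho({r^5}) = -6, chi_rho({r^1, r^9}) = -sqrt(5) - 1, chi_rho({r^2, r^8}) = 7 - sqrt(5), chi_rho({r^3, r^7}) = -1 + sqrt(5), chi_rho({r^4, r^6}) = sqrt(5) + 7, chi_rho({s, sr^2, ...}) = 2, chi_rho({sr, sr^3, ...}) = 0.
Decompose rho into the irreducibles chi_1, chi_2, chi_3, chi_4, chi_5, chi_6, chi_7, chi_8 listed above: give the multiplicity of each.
Multiplicities: chi_1: 2, chi_2: 1, chi_3: 3, chi_4: 2, chi_5: 0, chi_6: 0, chi_7: 2, chi_8: 0.

Use <chi_rho, chi> = (1/|G|) sum_C |C| * chi_rho(C) * conj(chi(C)) with |G| = 20 for each irreducible chi in the table:
  <chi_rho, chi_1> = (1/20)[1*(12)*conj(1) + 1*(-6)*conj(1) + 2*(-sqrt(5) - 1)*conj(1) + 2*(7 - sqrt(5))*conj(1) + 2*(-1 + sqrt(5))*conj(1) + 2*(sqrt(5) + 7)*conj(1) + 5*(2)*conj(1) + 5*(0)*conj(1)]
      = (1/20)[(12) + (-6) + (-2*sqrt(5) - 2) + (14 - 2*sqrt(5)) + (-2 + 2*sqrt(5)) + (2*sqrt(5) + 14) + (10) + (0)] = 40/20 = 2
  <chi_rho, chi_2> = (1/20)[1*(12)*conj(1) + 1*(-6)*conj(1) + 2*(-sqrt(5) - 1)*conj(1) + 2*(7 - sqrt(5))*conj(1) + 2*(-1 + sqrt(5))*conj(1) + 2*(sqrt(5) + 7)*conj(1) + 5*(2)*conj(-1) + 5*(0)*conj(-1)]
      = (1/20)[(12) + (-6) + (-2*sqrt(5) - 2) + (14 - 2*sqrt(5)) + (-2 + 2*sqrt(5)) + (2*sqrt(5) + 14) + (-10) + (0)] = 20/20 = 1
  <chi_rho, chi_3> = (1/20)[1*(12)*conj(1) + 1*(-6)*conj(-1) + 2*(-sqrt(5) - 1)*conj(-1) + 2*(7 - sqrt(5))*conj(1) + 2*(-1 + sqrt(5))*conj(-1) + 2*(sqrt(5) + 7)*conj(1) + 5*(2)*conj(1) + 5*(0)*conj(-1)]
      = (1/20)[(12) + (6) + (2 + 2*sqrt(5)) + (14 - 2*sqrt(5)) + (2 - 2*sqrt(5)) + (2*sqrt(5) + 14) + (10) + (0)] = 60/20 = 3
  <chi_rho, chi_4> = (1/20)[1*(12)*conj(1) + 1*(-6)*conj(-1) + 2*(-sqrt(5) - 1)*conj(-1) + 2*(7 - sqrt(5))*conj(1) + 2*(-1 + sqrt(5))*conj(-1) + 2*(sqrt(5) + 7)*conj(1) + 5*(2)*conj(-1) + 5*(0)*conj(1)]
      = (1/20)[(12) + (6) + (2 + 2*sqrt(5)) + (14 - 2*sqrt(5)) + (2 - 2*sqrt(5)) + (2*sqrt(5) + 14) + (-10) + (0)] = 40/20 = 2
  <chi_rho, chi_5> = (1/20)[1*(12)*conj(2) + 1*(-6)*conj(-2) + 2*(-sqrt(5) - 1)*conj(1/2 + sqrt(5)/2) + 2*(7 - sqrt(5))*conj(-1/2 + sqrt(5)/2) + 2*(-1 + sqrt(5))*conj(1/2 - sqrt(5)/2) + 2*(sqrt(5) + 7)*conj(-sqrt(5)/2 - 1/2) + 5*(2)*conj(0) + 5*(0)*conj(0)]
      = (1/20)[(24) + (12) + (-6 - 2*sqrt(5)) + (-12 + 8*sqrt(5)) + (-6 + 2*sqrt(5)) + (-8*sqrt(5) - 12) + (0) + (0)] = 0/20 = 0
  <chi_rho, chi_6> = (1/20)[1*(12)*conj(2) + 1*(-6)*conj(2) + 2*(-sqrt(5) - 1)*conj(-1/2 + sqrt(5)/2) + 2*(7 - sqrt(5))*conj(-sqrt(5)/2 - 1/2) + 2*(-1 + sqrt(5))*conj(-sqrt(5)/2 - 1/2) + 2*(sqrt(5) + 7)*conj(-1/2 + sqrt(5)/2) + 5*(2)*conj(0) + 5*(0)*conj(0)]
      = (1/20)[(24) + (-12) + (-4) + (-6*sqrt(5) - 2) + (-4) + (-2 + 6*sqrt(5)) + (0) + (0)] = 0/20 = 0
  <chi_rho, chi_7> = (1/20)[1*(12)*conj(2) + 1*(-6)*conj(-2) + 2*(-sqrt(5) - 1)*conj(1/2 - sqrt(5)/2) + 2*(7 - sqrt(5))*conj(-sqrt(5)/2 - 1/2) + 2*(-1 + sqrt(5))*conj(1/2 + sqrt(5)/2) + 2*(sqrt(5) + 7)*conj(-1/2 + sqrt(5)/2) + 5*(2)*conj(0) + 5*(0)*conj(0)]
      = (1/20)[(24) + (12) + (4) + (-6*sqrt(5) - 2) + (4) + (-2 + 6*sqrt(5)) + (0) + (0)] = 40/20 = 2
  <chi_rho, chi_8> = (1/20)[1*(12)*conj(2) + 1*(-6)*conj(2) + 2*(-sqrt(5) - 1)*conj(-sqrt(5)/2 - 1/2) + 2*(7 - sqrt(5))*conj(-1/2 + sqrt(5)/2) + 2*(-1 + sqrt(5))*conj(-1/2 + sqrt(5)/2) + 2*(sqrt(5) + 7)*conj(-sqrt(5)/2 - 1/2) + 5*(2)*conj(0) + 5*(0)*conj(0)]
      = (1/20)[(24) + (-12) + (2*sqrt(5) + 6) + (-12 + 8*sqrt(5)) + (6 - 2*sqrt(5)) + (-8*sqrt(5) - 12) + (0) + (0)] = 0/20 = 0
Dimension check: dim(rho) = sum (mult * dim) = 2*1 + 1*1 + 3*1 + 2*1 + 0*2 + 0*2 + 2*2 + 0*2 = 12 = chi_rho(e) = 12.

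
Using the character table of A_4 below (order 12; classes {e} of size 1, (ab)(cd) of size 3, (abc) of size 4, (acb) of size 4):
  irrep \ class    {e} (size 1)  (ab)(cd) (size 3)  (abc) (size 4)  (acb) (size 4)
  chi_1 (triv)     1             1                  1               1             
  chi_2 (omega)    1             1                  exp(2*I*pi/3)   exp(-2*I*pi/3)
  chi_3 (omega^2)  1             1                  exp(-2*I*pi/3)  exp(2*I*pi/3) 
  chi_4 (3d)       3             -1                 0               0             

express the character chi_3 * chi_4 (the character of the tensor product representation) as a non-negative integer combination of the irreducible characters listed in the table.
chi_3 tensor chi_4 = chi_4 (all other irreducibles have multiplicity 0).

Details: The character of a tensor product is the pointwise product (chi_3 * chi_4)(C) = chi_3(C) * chi_4(C):
  {e}: (1)*(3), (ab)(cd): (1)*(-1), (abc): (exp(-2*I*pi/3))*(0), (acb): (exp(2*I*pi/3))*(0)
so (chi_3 * chi_4) takes values
  {e} -> 3, (ab)(cd) -> -1, (abc) -> 0, (acb) -> 0.
Now take the inner product of this character with each irreducible chi from the table, <chi_3*chi_4, chi> = (1/12) sum_C |C| (chi_3*chi_4)(C) conj(chi(C)):
  <chi_3*chi_4, chi_1> = (1/12)[1*(3)*conj(1) + 3*(-1)*conj(1) + 4*(0)*conj(1) + 4*(0)*conj(1)]
      = (1/12)[(3) + (-3) + (0) + (0)] = 0/12 = 0
  <chi_3*chi_4, chi_2> = (1/12)[1*(3)*conj(1) + 3*(-1)*conj(1) + 4*(0)*conj(exp(2*I*pi/3)) + 4*(0)*conj(exp(-2*I*pi/3))]
      = (1/12)[(3) + (-3) + (0) + (0)] = 0/12 = 0
  <chi_3*chi_4, chi_3> = (1/12)[1*(3)*conj(1) + 3*(-1)*conj(1) + 4*(0)*conj(exp(-2*I*pi/3)) + 4*(0)*conj(exp(2*I*pi/3))]
      = (1/12)[(3) + (-3) + (0) + (0)] = 0/12 = 0
  <chi_3*chi_4, chi_4> = (1/12)[1*(3)*conj(3) + 3*(-1)*conj(-1) + 4*(0)*conj(0) + 4*(0)*conj(0)]
      = (1/12)[(9) + (3) + (0) + (0)] = 12/12 = 1
(Exp terms are combined using exp(i*s)*conj(exp(i*t)) = exp(i*(s-t)), and sums of them are collapsed using the identity that for every m > 1 the m distinct m-th roots of unity sum to 0, e.g. 1 + exp(2*I*pi/3) + exp(-2*I*pi/3) = 0.)
Hence the multiplicities are chi_4: 1. Dimension check: dim(chi_3)*dim(chi_4) = 1*3 = 3 and sum (mult * dim) = 1*3 = 3.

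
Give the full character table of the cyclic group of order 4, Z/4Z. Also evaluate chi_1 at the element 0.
Character table of Z/4Z (irreps indexed chi_0,...,chi_3 with chi_k(m) = zeta_4^(k*m), zeta_4 = exp(2*pi*i/4)):
  irrep \ class  {0} (size 1)  {1} (size 1)  {2} (size 1)  {3} (size 1)
  chi_0          1             1             1             1           
  chi_1          1             I             -1            -I          
  chi_2          1             -1            1             -1          
  chi_3          1             -I            -1            I           

Spot check: chi_1(0) = zeta_4^(1*0) = zeta_4^0 = 1.

Justification: Z/4Z is abelian, so all 4 irreducible complex representations are 1-dimensional. They are given by chi_k(m) = zeta_4^(k*m) for k = 0,...,3. Row orthogonality: sum_m chi_k(m) conj(chi_l(m)) = 4 * [k = l].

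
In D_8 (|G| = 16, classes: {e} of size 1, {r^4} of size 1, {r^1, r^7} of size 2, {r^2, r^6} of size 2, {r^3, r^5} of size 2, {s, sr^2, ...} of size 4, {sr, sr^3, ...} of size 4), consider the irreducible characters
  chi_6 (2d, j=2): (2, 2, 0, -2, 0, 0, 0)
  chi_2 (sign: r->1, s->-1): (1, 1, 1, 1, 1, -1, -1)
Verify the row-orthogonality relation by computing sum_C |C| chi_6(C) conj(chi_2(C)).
Sum = 0; so <chi_6, chi_2> = 0 (distinct irreducibles are orthogonal).

Working: Compute term by term over conjugacy classes (|C| * chi_6(C) * conj(chi_2(C))):
  1*(2)*conj(1) + 1*(2)*conj(1) + 2*(0)*conj(1) + 2*(-2)*conj(1) + 2*(0)*conj(1) + 4*(0)*conj(-1) + 4*(0)*conj(-1)
  = (2) + (2) + (0) + (-4) + (0) + (0) + (0)
  = 0.
Dividing by |G| = 16 gives 0/16 = 0, matching the row-orthogonality relation <chi_6, chi_2> = [chi_6 = chi_2].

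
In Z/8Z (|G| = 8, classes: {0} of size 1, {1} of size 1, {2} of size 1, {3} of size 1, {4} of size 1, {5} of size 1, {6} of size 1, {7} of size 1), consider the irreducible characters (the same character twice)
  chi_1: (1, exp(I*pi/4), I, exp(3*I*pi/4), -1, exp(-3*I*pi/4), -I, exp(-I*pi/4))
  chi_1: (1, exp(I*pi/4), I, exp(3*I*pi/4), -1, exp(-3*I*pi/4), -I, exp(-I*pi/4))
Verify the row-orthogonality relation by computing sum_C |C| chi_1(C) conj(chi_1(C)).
Sum = 8 = |G| = 8; so <chi_1, chi_1> = 1 (norm-1 confirms irreducibility).

Reasoning: Compute term by term over conjugacy classes (|C| * chi_1(C) * conj(chi_1(C))):
  1*(1)*conj(1) + 1*(exp(I*pi/4))*conj(exp(I*pi/4)) + 1*(I)*conj(I) + 1*(exp(3*I*pi/4))*conj(exp(3*I*pi/4)) + 1*(-1)*conj(-1) + 1*(exp(-3*I*pi/4))*conj(exp(-3*I*pi/4)) + 1*(-I)*conj(-I) + 1*(exp(-I*pi/4))*conj(exp(-I*pi/4))
  = (1) + (1) + (1) + (1) + (1) + (1) + (1) + (1)
  = 8.
(Exp terms are combined using exp(i*s)*conj(exp(i*t)) = exp(i*(s-t)), and sums of them are collapsed using the identity that for every m > 1 the m distinct m-th roots of unity sum to 0, e.g. 1 + exp(2*I*pi/3) + exp(-2*I*pi/3) = 0.)
Dividing by |G| = 8 gives 8/8 = 1, matching the row-orthogonality relation <chi_1, chi_1> = [chi_1 = chi_1].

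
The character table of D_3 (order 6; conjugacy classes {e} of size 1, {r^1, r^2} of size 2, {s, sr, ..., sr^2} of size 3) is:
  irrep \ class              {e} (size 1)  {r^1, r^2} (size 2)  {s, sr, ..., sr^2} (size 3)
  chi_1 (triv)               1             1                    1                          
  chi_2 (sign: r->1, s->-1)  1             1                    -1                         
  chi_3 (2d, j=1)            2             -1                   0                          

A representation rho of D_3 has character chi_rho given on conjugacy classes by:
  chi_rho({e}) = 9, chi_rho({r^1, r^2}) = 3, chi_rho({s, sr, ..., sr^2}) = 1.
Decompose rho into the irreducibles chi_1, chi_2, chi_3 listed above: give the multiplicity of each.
Multiplicities: chi_1: 3, chi_2: 2, chi_3: 2.

Explanation: Use <chi_rho, chi> = (1/|G|) sum_C |C| * chi_rho(C) * conj(chi(C)) with |G| = 6 for each irreducible chi in the table:
  <chi_rho, chi_1> = (1/6)[1*(9)*conj(1) + 2*(3)*conj(1) + 3*(1)*conj(1)]
      = (1/6)[(9) + (6) + (3)] = 18/6 = 3
  <chi_rho, chi_2> = (1/6)[1*(9)*conj(1) + 2*(3)*conj(1) + 3*(1)*conj(-1)]
      = (1/6)[(9) + (6) + (-3)] = 12/6 = 2
  <chi_rho, chi_3> = (1/6)[1*(9)*conj(2) + 2*(3)*conj(-1) + 3*(1)*conj(0)]
      = (1/6)[(18) + (-6) + (0)] = 12/6 = 2
Dimension check: dim(rho) = sum (mult * dim) = 3*1 + 2*1 + 2*2 = 9 = chi_rho(e) = 9.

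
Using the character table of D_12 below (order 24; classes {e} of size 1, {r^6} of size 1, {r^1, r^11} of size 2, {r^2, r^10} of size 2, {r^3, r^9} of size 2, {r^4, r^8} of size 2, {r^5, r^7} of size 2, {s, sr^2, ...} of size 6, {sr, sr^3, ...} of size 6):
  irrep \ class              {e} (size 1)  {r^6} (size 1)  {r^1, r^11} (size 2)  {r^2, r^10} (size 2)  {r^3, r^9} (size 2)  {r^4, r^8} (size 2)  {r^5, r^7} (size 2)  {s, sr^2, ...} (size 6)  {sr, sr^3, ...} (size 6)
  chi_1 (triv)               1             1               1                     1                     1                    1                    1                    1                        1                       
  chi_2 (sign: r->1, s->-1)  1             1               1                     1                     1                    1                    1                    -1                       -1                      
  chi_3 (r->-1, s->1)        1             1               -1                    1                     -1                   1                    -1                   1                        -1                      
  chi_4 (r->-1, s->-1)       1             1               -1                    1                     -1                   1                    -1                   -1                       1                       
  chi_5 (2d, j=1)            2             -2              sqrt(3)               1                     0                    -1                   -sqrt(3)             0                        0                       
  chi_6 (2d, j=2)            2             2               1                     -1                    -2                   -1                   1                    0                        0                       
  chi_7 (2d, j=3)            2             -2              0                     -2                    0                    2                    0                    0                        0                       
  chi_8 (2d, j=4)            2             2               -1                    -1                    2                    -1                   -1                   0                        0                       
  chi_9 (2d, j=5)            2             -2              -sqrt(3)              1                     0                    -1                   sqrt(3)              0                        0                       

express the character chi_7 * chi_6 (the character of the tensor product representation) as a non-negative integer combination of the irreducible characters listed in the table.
chi_7 tensor chi_6 = chi_5 + chi_9 (all other irreducibles have multiplicity 0).

Justification: The character of a tensor product is the pointwise product (chi_7 * chi_6)(C) = chi_7(C) * chi_6(C):
  {e}: (2)*(2), {r^6}: (-2)*(2), {r^1, r^11}: (0)*(1), {r^2, r^10}: (-2)*(-1), {r^3, r^9}: (0)*(-2), {r^4, r^8}: (2)*(-1), {r^5, r^7}: (0)*(1), {s, sr^2, ...}: (0)*(0), {sr, sr^3, ...}: (0)*(0)
so (chi_7 * chi_6) takes values
  {e} -> 4, {r^6} -> -4, {r^1, r^11} -> 0, {r^2, r^10} -> 2, {r^3, r^9} -> 0, {r^4, r^8} -> -2, {r^5, r^7} -> 0, {s, sr^2, ...} -> 0, {sr, sr^3, ...} -> 0.
Now take the inner product of this character with each irreducible chi from the table, <chi_7*chi_6, chi> = (1/24) sum_C |C| (chi_7*chi_6)(C) conj(chi(C)):
  <chi_7*chi_6, chi_1> = (1/24)[1*(4)*conj(1) + 1*(-4)*conj(1) + 2*(0)*conj(1) + 2*(2)*conj(1) + 2*(0)*conj(1) + 2*(-2)*conj(1) + 2*(0)*conj(1) + 6*(0)*conj(1) + 6*(0)*conj(1)]
      = (1/24)[(4) + (-4) + (0) + (4) + (0) + (-4) + (0) + (0) + (0)] = 0/24 = 0
  <chi_7*chi_6, chi_2> = (1/24)[1*(4)*conj(1) + 1*(-4)*conj(1) + 2*(0)*conj(1) + 2*(2)*conj(1) + 2*(0)*conj(1) + 2*(-2)*conj(1) + 2*(0)*conj(1) + 6*(0)*conj(-1) + 6*(0)*conj(-1)]
      = (1/24)[(4) + (-4) + (0) + (4) + (0) + (-4) + (0) + (0) + (0)] = 0/24 = 0
  <chi_7*chi_6, chi_3> = (1/24)[1*(4)*conj(1) + 1*(-4)*conj(1) + 2*(0)*conj(-1) + 2*(2)*conj(1) + 2*(0)*conj(-1) + 2*(-2)*conj(1) + 2*(0)*conj(-1) + 6*(0)*conj(1) + 6*(0)*conj(-1)]
      = (1/24)[(4) + (-4) + (0) + (4) + (0) + (-4) + (0) + (0) + (0)] = 0/24 = 0
  <chi_7*chi_6, chi_4> = (1/24)[1*(4)*conj(1) + 1*(-4)*conj(1) + 2*(0)*conj(-1) + 2*(2)*conj(1) + 2*(0)*conj(-1) + 2*(-2)*conj(1) + 2*(0)*conj(-1) + 6*(0)*conj(-1) + 6*(0)*conj(1)]
      = (1/24)[(4) + (-4) + (0) + (4) + (0) + (-4) + (0) + (0) + (0)] = 0/24 = 0
  <chi_7*chi_6, chi_5> = (1/24)[1*(4)*conj(2) + 1*(-4)*conj(-2) + 2*(0)*conj(sqrt(3)) + 2*(2)*conj(1) + 2*(0)*conj(0) + 2*(-2)*conj(-1) + 2*(0)*conj(-sqrt(3)) + 6*(0)*conj(0) + 6*(0)*conj(0)]
      = (1/24)[(8) + (8) + (0) + (4) + (0) + (4) + (0) + (0) + (0)] = 24/24 = 1
  <chi_7*chi_6, chi_6> = (1/24)[1*(4)*conj(2) + 1*(-4)*conj(2) + 2*(0)*conj(1) + 2*(2)*conj(-1) + 2*(0)*conj(-2) + 2*(-2)*conj(-1) + 2*(0)*conj(1) + 6*(0)*conj(0) + 6*(0)*conj(0)]
      = (1/24)[(8) + (-8) + (0) + (-4) + (0) + (4) + (0) + (0) + (0)] = 0/24 = 0
  <chi_7*chi_6, chi_7> = (1/24)[1*(4)*conj(2) + 1*(-4)*conj(-2) + 2*(0)*conj(0) + 2*(2)*conj(-2) + 2*(0)*conj(0) + 2*(-2)*conj(2) + 2*(0)*conj(0) + 6*(0)*conj(0) + 6*(0)*conj(0)]
      = (1/24)[(8) + (8) + (0) + (-8) + (0) + (-8) + (0) + (0) + (0)] = 0/24 = 0
  <chi_7*chi_6, chi_8> = (1/24)[1*(4)*conj(2) + 1*(-4)*conj(2) + 2*(0)*conj(-1) + 2*(2)*conj(-1) + 2*(0)*conj(2) + 2*(-2)*conj(-1) + 2*(0)*conj(-1) + 6*(0)*conj(0) + 6*(0)*conj(0)]
      = (1/24)[(8) + (-8) + (0) + (-4) + (0) + (4) + (0) + (0) + (0)] = 0/24 = 0
  <chi_7*chi_6, chi_9> = (1/24)[1*(4)*conj(2) + 1*(-4)*conj(-2) + 2*(0)*conj(-sqrt(3)) + 2*(2)*conj(1) + 2*(0)*conj(0) + 2*(-2)*conj(-1) + 2*(0)*conj(sqrt(3)) + 6*(0)*conj(0) + 6*(0)*conj(0)]
      = (1/24)[(8) + (8) + (0) + (4) + (0) + (4) + (0) + (0) + (0)] = 24/24 = 1
Hence the multiplicities are chi_5: 1, chi_9: 1. Dimension check: dim(chi_7)*dim(chi_6) = 2*2 = 4 and sum (mult * dim) = 1*2 + 1*2 = 4.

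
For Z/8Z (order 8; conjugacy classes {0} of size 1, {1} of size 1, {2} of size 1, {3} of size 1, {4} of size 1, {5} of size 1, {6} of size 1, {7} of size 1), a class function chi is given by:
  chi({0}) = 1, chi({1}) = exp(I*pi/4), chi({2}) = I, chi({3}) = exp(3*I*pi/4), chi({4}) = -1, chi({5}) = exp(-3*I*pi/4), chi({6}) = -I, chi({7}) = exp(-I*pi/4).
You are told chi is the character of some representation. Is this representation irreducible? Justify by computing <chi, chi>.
Irreducible: <chi, chi> = 1.

Reasoning: <chi, chi> = (1/|G|) sum_C |C| * |chi(C)|^2 = (1/8)[1*|1|^2 + 1*|exp(I*pi/4)|^2 + 1*|I|^2 + 1*|exp(3*I*pi/4)|^2 + 1*|-1|^2 + 1*|exp(-3*I*pi/4)|^2 + 1*|-I|^2 + 1*|exp(-I*pi/4)|^2]
  = (1/8)[(1) + (1) + (1) + (1) + (1) + (1) + (1) + (1)] = 8/8 = 1.
(Exp terms are combined using exp(i*s)*conj(exp(i*t)) = exp(i*(s-t)), and sums of them are collapsed using the identity that for every m > 1 the m distinct m-th roots of unity sum to 0, e.g. 1 + exp(2*I*pi/3) + exp(-2*I*pi/3) = 0.)
A character is irreducible iff <chi, chi> = 1, so this representation is irreducible.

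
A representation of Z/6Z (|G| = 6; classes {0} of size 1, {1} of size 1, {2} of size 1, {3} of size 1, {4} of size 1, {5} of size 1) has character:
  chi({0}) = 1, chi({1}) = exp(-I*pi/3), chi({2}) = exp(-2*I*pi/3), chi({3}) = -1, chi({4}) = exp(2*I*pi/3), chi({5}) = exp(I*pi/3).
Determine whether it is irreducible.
Irreducible: <chi, chi> = 1.

Details: <chi, chi> = (1/|G|) sum_C |C| * |chi(C)|^2 = (1/6)[1*|1|^2 + 1*|exp(-I*pi/3)|^2 + 1*|exp(-2*I*pi/3)|^2 + 1*|-1|^2 + 1*|exp(2*I*pi/3)|^2 + 1*|exp(I*pi/3)|^2]
  = (1/6)[(1) + (1) + (1) + (1) + (1) + (1)] = 6/6 = 1.
(Exp terms are combined using exp(i*s)*conj(exp(i*t)) = exp(i*(s-t)), and sums of them are collapsed using the identity that for every m > 1 the m distinct m-th roots of unity sum to 0, e.g. 1 + exp(2*I*pi/3) + exp(-2*I*pi/3) = 0.)
A character is irreducible iff <chi, chi> = 1, so this representation is irreducible.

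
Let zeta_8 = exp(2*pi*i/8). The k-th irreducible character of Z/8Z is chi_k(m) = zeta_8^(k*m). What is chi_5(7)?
chi_5(7) = zeta_8^35 = exp(3*I*pi/4)

Solution. chi_5(7) = zeta_8^(5*7) = zeta_8^35. Since zeta_8^8 = 1, this equals zeta_8^3 = exp(2*pi*i*3/8) = exp(3*I*pi/4).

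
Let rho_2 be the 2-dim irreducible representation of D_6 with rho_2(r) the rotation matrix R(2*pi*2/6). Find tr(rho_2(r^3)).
chi_{rho_2}(r^3) = 2*cos(2*pi*2*3/6) = 2

Justification: rho_2(r^3) is rotation by angle 2*pi*2*3/6, whose trace is 2*cos(2*pi*2*3/6) = 2.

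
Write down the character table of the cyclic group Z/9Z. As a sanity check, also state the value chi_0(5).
Character table of Z/9Z (irreps indexed chi_0,...,chi_8 with chi_k(m) = zeta_9^(k*m), zeta_9 = exp(2*pi*i/9)):
  irrep \ class  {0} (size 1)  {1} (size 1)    {2} (size 1)    {3} (size 1)    {4} (size 1)    {5} (size 1)    {6} (size 1)    {7} (size 1)    {8} (size 1)  
  chi_0          1             1               1               1               1               1               1               1               1             
  chi_1          1             exp(2*I*pi/9)   exp(4*I*pi/9)   exp(2*I*pi/3)   exp(8*I*pi/9)   exp(-8*I*pi/9)  exp(-2*I*pi/3)  exp(-4*I*pi/9)  exp(-2*I*pi/9)
  chi_2          1             exp(4*I*pi/9)   exp(8*I*pi/9)   exp(-2*I*pi/3)  exp(-2*I*pi/9)  exp(2*I*pi/9)   exp(2*I*pi/3)   exp(-8*I*pi/9)  exp(-4*I*pi/9)
  chi_3          1             exp(2*I*pi/3)   exp(-2*I*pi/3)  1               exp(2*I*pi/3)   exp(-2*I*pi/3)  1               exp(2*I*pi/3)   exp(-2*I*pi/3)
  chi_4          1             exp(8*I*pi/9)   exp(-2*I*pi/9)  exp(2*I*pi/3)   exp(-4*I*pi/9)  exp(4*I*pi/9)   exp(-2*I*pi/3)  exp(2*I*pi/9)   exp(-8*I*pi/9)
  chi_5          1             exp(-8*I*pi/9)  exp(2*I*pi/9)   exp(-2*I*pi/3)  exp(4*I*pi/9)   exp(-4*I*pi/9)  exp(2*I*pi/3)   exp(-2*I*pi/9)  exp(8*I*pi/9) 
  chi_6          1             exp(-2*I*pi/3)  exp(2*I*pi/3)   1               exp(-2*I*pi/3)  exp(2*I*pi/3)   1               exp(-2*I*pi/3)  exp(2*I*pi/3) 
  chi_7          1             exp(-4*I*pi/9)  exp(-8*I*pi/9)  exp(2*I*pi/3)   exp(2*I*pi/9)   exp(-2*I*pi/9)  exp(-2*I*pi/3)  exp(8*I*pi/9)   exp(4*I*pi/9) 
  chi_8          1             exp(-2*I*pi/9)  exp(-4*I*pi/9)  exp(-2*I*pi/3)  exp(-8*I*pi/9)  exp(8*I*pi/9)   exp(2*I*pi/3)   exp(4*I*pi/9)   exp(2*I*pi/9) 

Spot check: chi_0(5) = zeta_9^(0*5) = zeta_9^0 = 1.

Z/9Z is abelian, so all 9 irreducible complex representations are 1-dimensional. They are given by chi_k(m) = zeta_9^(k*m) for k = 0,...,8. Row orthogonality: sum_m chi_k(m) conj(chi_l(m)) = 9 * [k = l].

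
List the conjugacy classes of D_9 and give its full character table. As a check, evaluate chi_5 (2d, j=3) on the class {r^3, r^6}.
Conjugacy classes: {e} of size 1, {r^1, r^8} of size 2, {r^2, r^7} of size 2, {r^3, r^6} of size 2, {r^4, r^5} of size 2, {s, sr, ..., sr^8} of size 9.
Character table:
  irrep \ class              {e} (size 1)  {r^1, r^8} (size 2)  {r^2, r^7} (size 2)  {r^3, r^6} (size 2)  {r^4, r^5} (size 2)  {s, sr, ..., sr^8} (size 9)
  chi_1 (triv)               1             1                    1                    1                    1                    1                          
  chi_2 (sign: r->1, s->-1)  1             1                    1                    1                    1                    -1                         
  chi_3 (2d, j=1)            2             2*cos(2*pi/9)        2*cos(4*pi/9)        -1                   -2*cos(pi/9)         0                          
  chi_4 (2d, j=2)            2             2*cos(4*pi/9)        -2*cos(pi/9)         -1                   2*cos(2*pi/9)        0                          
  chi_5 (2d, j=3)            2             -1                   -1                   2                    -1                   0                          
  chi_6 (2d, j=4)            2             -2*cos(pi/9)         2*cos(2*pi/9)        -1                   2*cos(4*pi/9)        0                          

Spot check: chi_5 (2d, j=3) on {r^3, r^6} = 2.

Argument: D_9 has order 2*9 = 18 with 6 conjugacy classes, hence 6 irreducibles. Sum of squared dims 1 + 1 + 4 + 4 + 4 + 4 = 18 = |G|. Linear characters come from the abelianisation; the 2-dimensional irreps have character r^k -> 2*cos(2*pi*j*k/9), reflections -> 0.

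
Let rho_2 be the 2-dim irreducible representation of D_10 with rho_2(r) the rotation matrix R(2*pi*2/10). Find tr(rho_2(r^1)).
chi_{rho_2}(r^1) = 2*cos(2*pi*2*1/10) = -1/2 + sqrt(5)/2

Solution. rho_2(r^1) is rotation by angle 2*pi*2*1/10, whose trace is 2*cos(2*pi*2*1/10) = -1/2 + sqrt(5)/2.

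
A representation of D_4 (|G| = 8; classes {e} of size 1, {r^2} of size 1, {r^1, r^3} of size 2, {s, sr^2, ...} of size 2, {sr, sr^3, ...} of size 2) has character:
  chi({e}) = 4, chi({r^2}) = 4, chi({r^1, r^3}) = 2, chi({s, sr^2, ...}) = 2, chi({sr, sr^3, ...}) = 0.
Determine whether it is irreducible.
Not irreducible (reducible): <chi, chi> = 6 > 1.

Justification: <chi, chi> = (1/|G|) sum_C |C| * |chi(C)|^2 = (1/8)[1*|4|^2 + 1*|4|^2 + 2*|2|^2 + 2*|2|^2 + 2*|0|^2]
  = (1/8)[(16) + (16) + (8) + (8) + (0)] = 48/8 = 6.
A character is irreducible iff <chi, chi> = 1, so this representation is reducible.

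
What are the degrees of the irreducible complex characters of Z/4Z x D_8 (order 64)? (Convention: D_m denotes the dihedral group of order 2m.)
Dimensions: 1, 1, 1, 1, 1, 1, 1, 1, 1, 1, 1, 1, 1, 1, 1, 1, 2, 2, 2, 2, 2, 2, 2, 2, 2, 2, 2, 2

Derivation: There are 28 irreducibles (= number of conjugacy classes). Their dimensions d_i satisfy sum d_i^2 = |G| = 64: 1 + 1 + 1 + 1 + 1 + 1 + 1 + 1 + 1 + 1 + 1 + 1 + 1 + 1 + 1 + 1 + 4 + 4 + 4 + 4 + 4 + 4 + 4 + 4 + 4 + 4 + 4 + 4 = 64. (For the product with Z/4Z: each of the 4 1-dim characters of Z/4Z tensors with each irrep of D_8, giving 4 copies of each D_8-dimension.)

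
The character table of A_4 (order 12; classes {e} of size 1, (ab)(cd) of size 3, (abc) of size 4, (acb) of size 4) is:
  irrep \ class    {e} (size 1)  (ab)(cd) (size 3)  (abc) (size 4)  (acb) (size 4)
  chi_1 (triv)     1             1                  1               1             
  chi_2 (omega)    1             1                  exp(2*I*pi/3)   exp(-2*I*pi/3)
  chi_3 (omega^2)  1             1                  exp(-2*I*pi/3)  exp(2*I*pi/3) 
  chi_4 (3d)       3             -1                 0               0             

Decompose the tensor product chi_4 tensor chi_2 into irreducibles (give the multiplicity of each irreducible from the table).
chi_4 tensor chi_2 = chi_4 (all other irreducibles have multiplicity 0).

Working: The character of a tensor product is the pointwise product (chi_4 * chi_2)(C) = chi_4(C) * chi_2(C):
  {e}: (3)*(1), (ab)(cd): (-1)*(1), (abc): (0)*(exp(2*I*pi/3)), (acb): (0)*(exp(-2*I*pi/3))
so (chi_4 * chi_2) takes values
  {e} -> 3, (ab)(cd) -> -1, (abc) -> 0, (acb) -> 0.
Now take the inner product of this character with each irreducible chi from the table, <chi_4*chi_2, chi> = (1/12) sum_C |C| (chi_4*chi_2)(C) conj(chi(C)):
  <chi_4*chi_2, chi_1> = (1/12)[1*(3)*conj(1) + 3*(-1)*conj(1) + 4*(0)*conj(1) + 4*(0)*conj(1)]
      = (1/12)[(3) + (-3) + (0) + (0)] = 0/12 = 0
  <chi_4*chi_2, chi_2> = (1/12)[1*(3)*conj(1) + 3*(-1)*conj(1) + 4*(0)*conj(exp(2*I*pi/3)) + 4*(0)*conj(exp(-2*I*pi/3))]
      = (1/12)[(3) + (-3) + (0) + (0)] = 0/12 = 0
  <chi_4*chi_2, chi_3> = (1/12)[1*(3)*conj(1) + 3*(-1)*conj(1) + 4*(0)*conj(exp(-2*I*pi/3)) + 4*(0)*conj(exp(2*I*pi/3))]
      = (1/12)[(3) + (-3) + (0) + (0)] = 0/12 = 0
  <chi_4*chi_2, chi_4> = (1/12)[1*(3)*conj(3) + 3*(-1)*conj(-1) + 4*(0)*conj(0) + 4*(0)*conj(0)]
      = (1/12)[(9) + (3) + (0) + (0)] = 12/12 = 1
(Exp terms are combined using exp(i*s)*conj(exp(i*t)) = exp(i*(s-t)), and sums of them are collapsed using the identity that for every m > 1 the m distinct m-th roots of unity sum to 0, e.g. 1 + exp(2*I*pi/3) + exp(-2*I*pi/3) = 0.)
Hence the multiplicities are chi_4: 1. Dimension check: dim(chi_4)*dim(chi_2) = 3*1 = 3 and sum (mult * dim) = 1*3 = 3.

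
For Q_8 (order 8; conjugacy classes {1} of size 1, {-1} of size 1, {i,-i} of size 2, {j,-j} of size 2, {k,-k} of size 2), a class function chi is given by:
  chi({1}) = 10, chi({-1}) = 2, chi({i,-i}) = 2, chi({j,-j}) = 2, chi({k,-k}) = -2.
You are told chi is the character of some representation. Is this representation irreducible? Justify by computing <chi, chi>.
Not irreducible (reducible): <chi, chi> = 16 > 1.

Argument: <chi, chi> = (1/|G|) sum_C |C| * |chi(C)|^2 = (1/8)[1*|10|^2 + 1*|2|^2 + 2*|2|^2 + 2*|2|^2 + 2*|-2|^2]
  = (1/8)[(100) + (4) + (8) + (8) + (8)] = 128/8 = 16.
A character is irreducible iff <chi, chi> = 1, so this representation is reducible.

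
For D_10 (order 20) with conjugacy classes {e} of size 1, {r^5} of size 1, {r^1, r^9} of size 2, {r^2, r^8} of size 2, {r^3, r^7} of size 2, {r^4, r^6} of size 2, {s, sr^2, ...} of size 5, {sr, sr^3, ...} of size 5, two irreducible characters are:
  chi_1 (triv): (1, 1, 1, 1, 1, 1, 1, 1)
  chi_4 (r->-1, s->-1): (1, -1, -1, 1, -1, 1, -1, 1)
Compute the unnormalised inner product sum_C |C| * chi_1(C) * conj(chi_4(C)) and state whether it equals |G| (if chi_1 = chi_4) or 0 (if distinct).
Sum = 0; so <chi_1, chi_4> = 0 (distinct irreducibles are orthogonal).

Compute term by term over conjugacy classes (|C| * chi_1(C) * conj(chi_4(C))):
  1*(1)*conj(1) + 1*(1)*conj(-1) + 2*(1)*conj(-1) + 2*(1)*conj(1) + 2*(1)*conj(-1) + 2*(1)*conj(1) + 5*(1)*conj(-1) + 5*(1)*conj(1)
  = (1) + (-1) + (-2) + (2) + (-2) + (2) + (-5) + (5)
  = 0.
Dividing by |G| = 20 gives 0/20 = 0, matching the row-orthogonality relation <chi_1, chi_4> = [chi_1 = chi_4].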